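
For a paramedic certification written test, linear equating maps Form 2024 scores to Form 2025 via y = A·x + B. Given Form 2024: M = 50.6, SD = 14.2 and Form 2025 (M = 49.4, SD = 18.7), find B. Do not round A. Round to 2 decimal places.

A = SD_Y / SD_X = 18.7 / 14.2 = 1.316901
B = M_Y − A·M_X = 49.4 − 1.316901 × 50.6 = -17.24

-17.24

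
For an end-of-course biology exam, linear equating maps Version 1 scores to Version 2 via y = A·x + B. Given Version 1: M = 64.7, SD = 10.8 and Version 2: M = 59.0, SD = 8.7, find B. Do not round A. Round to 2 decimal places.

A = SD_Y / SD_X = 8.7 / 10.8 = 0.805556
B = M_Y − A·M_X = 59.0 − 0.805556 × 64.7 = 6.88

6.88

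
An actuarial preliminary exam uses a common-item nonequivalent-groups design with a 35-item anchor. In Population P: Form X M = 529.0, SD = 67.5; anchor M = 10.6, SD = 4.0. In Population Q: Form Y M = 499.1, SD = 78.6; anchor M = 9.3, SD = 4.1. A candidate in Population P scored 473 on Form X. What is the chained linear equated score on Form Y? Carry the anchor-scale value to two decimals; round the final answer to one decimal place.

460.4

Form X → anchor (Population P): v = (4.0/67.5)(473 − 529.0) + 10.6 = 7.28
anchor → Form Y (Population Q): y = (78.6/4.1)(7.28 − 9.3) + 499.1 = 460.4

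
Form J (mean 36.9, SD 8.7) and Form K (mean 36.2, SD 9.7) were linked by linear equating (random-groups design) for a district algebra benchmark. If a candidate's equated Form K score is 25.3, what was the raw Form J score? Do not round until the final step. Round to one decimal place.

Invert y = (SD_Y/SD_X)(x − M_X) + M_Y:
x = (SD_X/SD_Y)(y − M_Y) + M_X = (8.7/9.7)(25.3 − 36.2) + 36.9
x = 0.896907 × -10.900 + 36.9 = 27.1

27.1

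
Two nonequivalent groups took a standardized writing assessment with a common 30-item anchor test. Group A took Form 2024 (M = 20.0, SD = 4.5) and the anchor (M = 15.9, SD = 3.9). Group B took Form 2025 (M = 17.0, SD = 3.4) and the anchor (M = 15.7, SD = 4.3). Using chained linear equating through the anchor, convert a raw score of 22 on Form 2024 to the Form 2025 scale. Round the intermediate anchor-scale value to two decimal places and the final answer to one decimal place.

Form 2024 → anchor (Group A): v = (3.9/4.5)(22 − 20.0) + 15.9 = 17.63
anchor → Form 2025 (Group B): y = (3.4/4.3)(17.63 − 15.7) + 17.0 = 18.5

18.5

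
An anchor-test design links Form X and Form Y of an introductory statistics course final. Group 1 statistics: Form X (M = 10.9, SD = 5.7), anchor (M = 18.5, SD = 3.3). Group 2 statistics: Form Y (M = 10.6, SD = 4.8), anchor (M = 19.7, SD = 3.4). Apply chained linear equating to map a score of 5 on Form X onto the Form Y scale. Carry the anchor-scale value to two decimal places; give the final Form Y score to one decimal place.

Form X → anchor (Group 1): v = (3.3/5.7)(5 − 10.9) + 18.5 = 15.08
anchor → Form Y (Group 2): y = (4.8/3.4)(15.08 − 19.7) + 10.6 = 4.1

4.1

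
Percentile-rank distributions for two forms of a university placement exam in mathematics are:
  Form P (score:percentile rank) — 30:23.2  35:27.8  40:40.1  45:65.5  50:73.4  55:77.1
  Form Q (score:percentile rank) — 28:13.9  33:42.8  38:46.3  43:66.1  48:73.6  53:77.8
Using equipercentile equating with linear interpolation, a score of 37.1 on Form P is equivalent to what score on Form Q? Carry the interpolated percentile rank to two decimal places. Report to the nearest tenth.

31.3

PR of 37.1 on Form P: 27.8 + (37.1 − 35)/(40 − 35) × (40.1 − 27.8) = 32.97
On Form Q, PR 32.97 falls between score 28 (PR 13.9) and 33 (PR 42.8).
Interpolate: 28 + (32.97 − 13.9)/(42.8 − 13.9) × (33 − 28) = 31.3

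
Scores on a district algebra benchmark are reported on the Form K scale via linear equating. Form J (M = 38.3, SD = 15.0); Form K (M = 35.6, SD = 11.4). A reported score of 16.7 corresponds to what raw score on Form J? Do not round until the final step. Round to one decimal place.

13.4

Invert y = (SD_Y/SD_X)(x − M_X) + M_Y:
x = (SD_X/SD_Y)(y − M_Y) + M_X = (15.0/11.4)(16.7 − 35.6) + 38.3
x = 1.315789 × -18.900 + 38.3 = 13.4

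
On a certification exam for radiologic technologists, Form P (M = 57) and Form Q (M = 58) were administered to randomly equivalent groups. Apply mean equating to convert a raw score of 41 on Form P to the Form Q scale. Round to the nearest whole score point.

42

Mean equating: y = x + (M_Y − M_X) = 41 + (58 − 57) = 42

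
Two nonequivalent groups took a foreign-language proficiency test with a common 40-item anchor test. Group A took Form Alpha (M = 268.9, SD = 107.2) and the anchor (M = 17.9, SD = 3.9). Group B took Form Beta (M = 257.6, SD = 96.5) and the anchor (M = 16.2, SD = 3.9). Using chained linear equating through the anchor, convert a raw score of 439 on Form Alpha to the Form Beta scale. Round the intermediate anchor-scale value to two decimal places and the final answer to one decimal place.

452.8

Form Alpha → anchor (Group A): v = (3.9/107.2)(439 − 268.9) + 17.9 = 24.09
anchor → Form Beta (Group B): y = (96.5/3.9)(24.09 − 16.2) + 257.6 = 452.8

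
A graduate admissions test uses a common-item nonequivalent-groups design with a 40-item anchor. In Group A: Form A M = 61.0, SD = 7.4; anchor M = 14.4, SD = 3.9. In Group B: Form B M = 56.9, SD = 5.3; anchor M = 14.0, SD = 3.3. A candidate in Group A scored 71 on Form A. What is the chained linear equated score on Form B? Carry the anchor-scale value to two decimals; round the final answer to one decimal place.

Form A → anchor (Group A): v = (3.9/7.4)(71 − 61.0) + 14.4 = 19.67
anchor → Form B (Group B): y = (5.3/3.3)(19.67 − 14.0) + 56.9 = 66.0

66.0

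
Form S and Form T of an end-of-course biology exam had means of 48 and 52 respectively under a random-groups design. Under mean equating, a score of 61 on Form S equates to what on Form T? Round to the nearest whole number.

65

Mean equating: y = x + (M_Y − M_X) = 61 + (52 − 48) = 65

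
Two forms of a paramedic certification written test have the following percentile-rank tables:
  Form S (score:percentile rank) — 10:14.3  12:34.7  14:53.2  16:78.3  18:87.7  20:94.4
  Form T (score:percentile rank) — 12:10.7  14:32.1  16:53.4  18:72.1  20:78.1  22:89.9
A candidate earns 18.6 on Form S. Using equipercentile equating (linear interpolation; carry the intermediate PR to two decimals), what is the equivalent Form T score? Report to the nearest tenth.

PR of 18.6 on Form S: 87.7 + (18.6 − 18)/(20 − 18) × (94.4 − 87.7) = 89.71
On Form T, PR 89.71 falls between score 20 (PR 78.1) and 22 (PR 89.9).
Interpolate: 20 + (89.71 − 78.1)/(89.9 − 78.1) × (22 − 20) = 22.0

22.0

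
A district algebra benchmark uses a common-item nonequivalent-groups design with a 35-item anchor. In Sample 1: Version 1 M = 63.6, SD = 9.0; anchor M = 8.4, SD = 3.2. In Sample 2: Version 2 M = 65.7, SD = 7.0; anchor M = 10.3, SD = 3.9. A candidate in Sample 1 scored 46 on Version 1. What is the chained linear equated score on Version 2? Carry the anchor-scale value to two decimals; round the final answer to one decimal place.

Version 1 → anchor (Sample 1): v = (3.2/9.0)(46 − 63.6) + 8.4 = 2.14
anchor → Version 2 (Sample 2): y = (7.0/3.9)(2.14 − 10.3) + 65.7 = 51.1

51.1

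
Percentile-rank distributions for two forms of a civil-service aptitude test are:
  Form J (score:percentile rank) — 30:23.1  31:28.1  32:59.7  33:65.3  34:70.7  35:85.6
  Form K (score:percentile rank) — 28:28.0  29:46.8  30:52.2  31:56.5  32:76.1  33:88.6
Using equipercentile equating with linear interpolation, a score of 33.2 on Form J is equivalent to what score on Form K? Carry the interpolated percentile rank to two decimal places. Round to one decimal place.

PR of 33.2 on Form J: 65.3 + (33.2 − 33)/(34 − 33) × (70.7 − 65.3) = 66.38
On Form K, PR 66.38 falls between score 31 (PR 56.5) and 32 (PR 76.1).
Interpolate: 31 + (66.38 − 56.5)/(76.1 − 56.5) × (32 − 31) = 31.5

31.5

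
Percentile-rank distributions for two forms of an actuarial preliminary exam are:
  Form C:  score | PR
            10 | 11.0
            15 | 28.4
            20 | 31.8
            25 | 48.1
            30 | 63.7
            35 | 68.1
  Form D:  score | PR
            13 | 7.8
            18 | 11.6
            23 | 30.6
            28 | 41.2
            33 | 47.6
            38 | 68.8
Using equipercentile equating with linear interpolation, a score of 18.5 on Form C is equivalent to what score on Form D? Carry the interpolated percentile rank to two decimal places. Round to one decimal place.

PR of 18.5 on Form C: 28.4 + (18.5 − 15)/(20 − 15) × (31.8 − 28.4) = 30.78
On Form D, PR 30.78 falls between score 23 (PR 30.6) and 28 (PR 41.2).
Interpolate: 23 + (30.78 − 30.6)/(41.2 − 30.6) × (28 − 23) = 23.1

23.1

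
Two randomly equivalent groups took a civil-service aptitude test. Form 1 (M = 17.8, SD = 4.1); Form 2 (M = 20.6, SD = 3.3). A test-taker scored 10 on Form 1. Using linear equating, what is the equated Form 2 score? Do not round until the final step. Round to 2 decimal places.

Linear equating: y = (SD_Y/SD_X)(x − M_X) + M_Y
y = (3.3/4.1)(10 − 17.8) + 20.6
y = 0.804878 × -7.8 + 20.6 = -6.2780 + 20.6 = 14.32

14.32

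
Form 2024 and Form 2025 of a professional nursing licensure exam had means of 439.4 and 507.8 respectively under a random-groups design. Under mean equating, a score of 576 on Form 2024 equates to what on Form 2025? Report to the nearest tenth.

644.4

Mean equating: y = x + (M_Y − M_X) = 576 + (507.8 − 439.4) = 644.4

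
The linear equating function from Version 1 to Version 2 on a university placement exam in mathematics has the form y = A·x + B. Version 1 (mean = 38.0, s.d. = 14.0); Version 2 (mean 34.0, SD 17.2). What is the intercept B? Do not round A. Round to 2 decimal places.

-12.69

A = SD_Y / SD_X = 17.2 / 14.0 = 1.228571
B = M_Y − A·M_X = 34.0 − 1.228571 × 38.0 = -12.69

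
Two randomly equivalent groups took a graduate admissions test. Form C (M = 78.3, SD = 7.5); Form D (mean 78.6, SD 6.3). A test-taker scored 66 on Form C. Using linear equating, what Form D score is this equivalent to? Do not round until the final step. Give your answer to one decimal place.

Linear equating: y = (SD_Y/SD_X)(x − M_X) + M_Y
y = (6.3/7.5)(66 − 78.3) + 78.6
y = 0.840000 × -12.3 + 78.6 = -10.3320 + 78.6 = 68.3

68.3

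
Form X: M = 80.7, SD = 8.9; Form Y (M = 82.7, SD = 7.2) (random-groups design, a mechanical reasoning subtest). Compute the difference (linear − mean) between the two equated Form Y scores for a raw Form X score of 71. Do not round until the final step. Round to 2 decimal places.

1.85

Mean-equated: 71 + (82.7 − 80.7) = 73.00
Linear-equated: (7.2/8.9)(71 − 80.7) + 82.7 = 74.853
Difference = 74.853 − 73.00 = 1.85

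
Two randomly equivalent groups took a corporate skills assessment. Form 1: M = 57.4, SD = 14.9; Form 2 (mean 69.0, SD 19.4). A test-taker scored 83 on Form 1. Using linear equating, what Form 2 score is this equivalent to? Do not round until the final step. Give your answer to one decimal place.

Linear equating: y = (SD_Y/SD_X)(x − M_X) + M_Y
y = (19.4/14.9)(83 − 57.4) + 69.0
y = 1.302013 × 25.6 + 69.0 = 33.3315 + 69.0 = 102.3

102.3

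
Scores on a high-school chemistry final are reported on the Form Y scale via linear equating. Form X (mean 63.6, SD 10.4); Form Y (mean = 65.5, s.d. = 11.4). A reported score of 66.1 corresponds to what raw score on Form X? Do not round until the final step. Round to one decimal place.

64.1

Invert y = (SD_Y/SD_X)(x − M_X) + M_Y:
x = (SD_X/SD_Y)(y − M_Y) + M_X = (10.4/11.4)(66.1 − 65.5) + 63.6
x = 0.912281 × 0.600 + 63.6 = 64.1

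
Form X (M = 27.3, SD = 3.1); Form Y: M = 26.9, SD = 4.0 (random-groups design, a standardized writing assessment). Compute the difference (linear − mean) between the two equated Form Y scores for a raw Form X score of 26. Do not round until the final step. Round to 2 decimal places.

-0.38

Mean-equated: 26 + (26.9 − 27.3) = 25.60
Linear-equated: (4.0/3.1)(26 − 27.3) + 26.9 = 25.223
Difference = 25.223 − 25.60 = -0.38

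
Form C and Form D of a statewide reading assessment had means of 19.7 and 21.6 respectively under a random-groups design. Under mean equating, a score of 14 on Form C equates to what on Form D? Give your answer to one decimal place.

Mean equating: y = x + (M_Y − M_X) = 14 + (21.6 − 19.7) = 15.9

15.9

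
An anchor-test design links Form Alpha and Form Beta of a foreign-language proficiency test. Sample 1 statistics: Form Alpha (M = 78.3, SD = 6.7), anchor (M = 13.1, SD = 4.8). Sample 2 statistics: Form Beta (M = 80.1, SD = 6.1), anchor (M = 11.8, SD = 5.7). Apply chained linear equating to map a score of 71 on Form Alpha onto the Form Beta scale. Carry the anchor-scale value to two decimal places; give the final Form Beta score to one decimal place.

75.9

Form Alpha → anchor (Sample 1): v = (4.8/6.7)(71 − 78.3) + 13.1 = 7.87
anchor → Form Beta (Sample 2): y = (6.1/5.7)(7.87 − 11.8) + 80.1 = 75.9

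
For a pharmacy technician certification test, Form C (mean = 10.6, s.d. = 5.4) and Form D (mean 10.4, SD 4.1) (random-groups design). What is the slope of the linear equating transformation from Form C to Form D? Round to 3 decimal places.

A = SD_Y / SD_X = 4.1 / 5.4 = 0.759

0.759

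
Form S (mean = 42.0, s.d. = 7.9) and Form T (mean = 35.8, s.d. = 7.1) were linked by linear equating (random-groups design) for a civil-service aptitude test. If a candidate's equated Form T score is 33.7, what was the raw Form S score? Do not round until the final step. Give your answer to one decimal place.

Invert y = (SD_Y/SD_X)(x − M_X) + M_Y:
x = (SD_X/SD_Y)(y − M_Y) + M_X = (7.9/7.1)(33.7 − 35.8) + 42.0
x = 1.112676 × -2.100 + 42.0 = 39.7

39.7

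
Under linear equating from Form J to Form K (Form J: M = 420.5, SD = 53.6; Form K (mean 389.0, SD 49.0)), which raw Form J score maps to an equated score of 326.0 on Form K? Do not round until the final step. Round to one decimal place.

351.6

Invert y = (SD_Y/SD_X)(x − M_X) + M_Y:
x = (SD_X/SD_Y)(y − M_Y) + M_X = (53.6/49.0)(326.0 − 389.0) + 420.5
x = 1.093878 × -63.000 + 420.5 = 351.6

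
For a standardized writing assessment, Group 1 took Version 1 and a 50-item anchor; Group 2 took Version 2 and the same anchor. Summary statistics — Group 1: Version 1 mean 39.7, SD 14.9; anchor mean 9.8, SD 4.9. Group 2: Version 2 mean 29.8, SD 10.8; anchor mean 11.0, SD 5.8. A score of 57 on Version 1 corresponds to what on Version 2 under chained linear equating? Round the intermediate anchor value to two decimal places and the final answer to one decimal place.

Version 1 → anchor (Group 1): v = (4.9/14.9)(57 − 39.7) + 9.8 = 15.49
anchor → Version 2 (Group 2): y = (10.8/5.8)(15.49 − 11.0) + 29.8 = 38.2

38.2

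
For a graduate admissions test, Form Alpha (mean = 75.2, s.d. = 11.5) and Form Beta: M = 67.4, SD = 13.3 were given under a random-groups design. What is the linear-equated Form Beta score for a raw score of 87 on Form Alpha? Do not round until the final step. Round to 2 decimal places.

81.05

Linear equating: y = (SD_Y/SD_X)(x − M_X) + M_Y
y = (13.3/11.5)(87 − 75.2) + 67.4
y = 1.156522 × 11.8 + 67.4 = 13.6470 + 67.4 = 81.05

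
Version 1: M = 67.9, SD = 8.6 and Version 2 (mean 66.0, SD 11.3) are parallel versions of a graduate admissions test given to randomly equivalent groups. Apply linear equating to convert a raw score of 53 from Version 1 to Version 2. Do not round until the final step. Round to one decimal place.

Linear equating: y = (SD_Y/SD_X)(x − M_X) + M_Y
y = (11.3/8.6)(53 − 67.9) + 66.0
y = 1.313953 × -14.9 + 66.0 = -19.5779 + 66.0 = 46.4

46.4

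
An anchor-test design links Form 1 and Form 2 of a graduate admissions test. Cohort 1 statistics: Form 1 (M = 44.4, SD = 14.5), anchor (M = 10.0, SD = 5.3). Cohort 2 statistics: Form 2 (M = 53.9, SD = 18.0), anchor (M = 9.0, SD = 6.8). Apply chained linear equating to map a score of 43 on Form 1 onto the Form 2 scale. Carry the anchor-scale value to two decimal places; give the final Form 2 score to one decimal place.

55.2

Form 1 → anchor (Cohort 1): v = (5.3/14.5)(43 − 44.4) + 10.0 = 9.49
anchor → Form 2 (Cohort 2): y = (18.0/6.8)(9.49 − 9.0) + 53.9 = 55.2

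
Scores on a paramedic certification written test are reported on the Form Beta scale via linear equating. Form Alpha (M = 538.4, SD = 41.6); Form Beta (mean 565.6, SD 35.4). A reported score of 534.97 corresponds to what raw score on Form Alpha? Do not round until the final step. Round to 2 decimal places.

Invert y = (SD_Y/SD_X)(x − M_X) + M_Y:
x = (SD_X/SD_Y)(y − M_Y) + M_X = (41.6/35.4)(534.97 − 565.6) + 538.4
x = 1.175141 × -30.630 + 538.4 = 502.41

502.41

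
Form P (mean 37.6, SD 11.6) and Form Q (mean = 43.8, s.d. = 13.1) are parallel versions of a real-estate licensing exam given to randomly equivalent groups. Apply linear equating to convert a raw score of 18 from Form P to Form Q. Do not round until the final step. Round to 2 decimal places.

21.67

Linear equating: y = (SD_Y/SD_X)(x − M_X) + M_Y
y = (13.1/11.6)(18 − 37.6) + 43.8
y = 1.129310 × -19.6 + 43.8 = -22.1345 + 43.8 = 21.67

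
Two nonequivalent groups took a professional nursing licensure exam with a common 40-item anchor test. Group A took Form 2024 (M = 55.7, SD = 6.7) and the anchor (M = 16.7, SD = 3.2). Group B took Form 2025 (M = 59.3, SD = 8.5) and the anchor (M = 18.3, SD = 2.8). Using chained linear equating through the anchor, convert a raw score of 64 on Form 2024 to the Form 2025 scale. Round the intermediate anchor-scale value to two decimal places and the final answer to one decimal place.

66.5

Form 2024 → anchor (Group A): v = (3.2/6.7)(64 − 55.7) + 16.7 = 20.66
anchor → Form 2025 (Group B): y = (8.5/2.8)(20.66 − 18.3) + 59.3 = 66.5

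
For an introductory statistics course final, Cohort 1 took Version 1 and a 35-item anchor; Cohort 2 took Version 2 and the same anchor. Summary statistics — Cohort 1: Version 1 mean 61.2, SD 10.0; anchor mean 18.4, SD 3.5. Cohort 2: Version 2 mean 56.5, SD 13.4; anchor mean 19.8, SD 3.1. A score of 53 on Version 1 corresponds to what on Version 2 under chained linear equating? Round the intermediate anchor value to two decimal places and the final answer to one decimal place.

38.0

Version 1 → anchor (Cohort 1): v = (3.5/10.0)(53 − 61.2) + 18.4 = 15.53
anchor → Version 2 (Cohort 2): y = (13.4/3.1)(15.53 − 19.8) + 56.5 = 38.0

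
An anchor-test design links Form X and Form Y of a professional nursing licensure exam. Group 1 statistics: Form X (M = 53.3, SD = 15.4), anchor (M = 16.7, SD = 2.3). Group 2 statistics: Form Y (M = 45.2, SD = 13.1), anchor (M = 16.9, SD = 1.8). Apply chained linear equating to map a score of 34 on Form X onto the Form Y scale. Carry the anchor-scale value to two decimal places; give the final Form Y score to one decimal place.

22.8

Form X → anchor (Group 1): v = (2.3/15.4)(34 − 53.3) + 16.7 = 13.82
anchor → Form Y (Group 2): y = (13.1/1.8)(13.82 − 16.9) + 45.2 = 22.8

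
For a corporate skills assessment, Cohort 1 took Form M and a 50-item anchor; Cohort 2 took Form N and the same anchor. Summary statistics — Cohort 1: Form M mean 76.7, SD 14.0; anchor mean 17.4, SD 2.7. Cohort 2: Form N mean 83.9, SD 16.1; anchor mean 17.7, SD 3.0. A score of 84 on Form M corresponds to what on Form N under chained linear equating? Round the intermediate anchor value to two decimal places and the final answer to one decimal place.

89.9

Form M → anchor (Cohort 1): v = (2.7/14.0)(84 − 76.7) + 17.4 = 18.81
anchor → Form N (Cohort 2): y = (16.1/3.0)(18.81 − 17.7) + 83.9 = 89.9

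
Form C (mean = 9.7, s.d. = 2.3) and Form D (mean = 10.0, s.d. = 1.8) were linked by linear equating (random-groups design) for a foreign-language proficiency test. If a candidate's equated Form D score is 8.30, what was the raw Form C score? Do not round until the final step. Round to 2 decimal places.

7.53

Invert y = (SD_Y/SD_X)(x − M_X) + M_Y:
x = (SD_X/SD_Y)(y − M_Y) + M_X = (2.3/1.8)(8.30 − 10.0) + 9.7
x = 1.277778 × -1.700 + 9.7 = 7.53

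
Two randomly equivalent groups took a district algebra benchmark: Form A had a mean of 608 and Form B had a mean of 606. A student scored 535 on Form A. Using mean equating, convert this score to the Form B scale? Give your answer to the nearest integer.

533

Mean equating: y = x + (M_Y − M_X) = 535 + (606 − 608) = 533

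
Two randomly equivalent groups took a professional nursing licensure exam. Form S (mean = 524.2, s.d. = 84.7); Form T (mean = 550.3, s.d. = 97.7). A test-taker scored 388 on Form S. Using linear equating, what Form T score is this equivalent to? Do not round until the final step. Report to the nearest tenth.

393.2

Linear equating: y = (SD_Y/SD_X)(x − M_X) + M_Y
y = (97.7/84.7)(388 − 524.2) + 550.3
y = 1.153483 × -136.2 + 550.3 = -157.1044 + 550.3 = 393.2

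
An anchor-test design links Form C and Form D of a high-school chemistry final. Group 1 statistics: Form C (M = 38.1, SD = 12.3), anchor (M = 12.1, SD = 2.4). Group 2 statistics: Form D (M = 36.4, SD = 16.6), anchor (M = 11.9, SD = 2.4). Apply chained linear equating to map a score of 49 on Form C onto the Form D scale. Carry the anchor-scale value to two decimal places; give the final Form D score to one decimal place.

Form C → anchor (Group 1): v = (2.4/12.3)(49 − 38.1) + 12.1 = 14.23
anchor → Form D (Group 2): y = (16.6/2.4)(14.23 − 11.9) + 36.4 = 52.5

52.5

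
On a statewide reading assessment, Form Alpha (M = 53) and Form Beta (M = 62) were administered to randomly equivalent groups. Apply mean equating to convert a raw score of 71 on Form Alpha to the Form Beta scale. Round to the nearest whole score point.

Mean equating: y = x + (M_Y − M_X) = 71 + (62 − 53) = 80

80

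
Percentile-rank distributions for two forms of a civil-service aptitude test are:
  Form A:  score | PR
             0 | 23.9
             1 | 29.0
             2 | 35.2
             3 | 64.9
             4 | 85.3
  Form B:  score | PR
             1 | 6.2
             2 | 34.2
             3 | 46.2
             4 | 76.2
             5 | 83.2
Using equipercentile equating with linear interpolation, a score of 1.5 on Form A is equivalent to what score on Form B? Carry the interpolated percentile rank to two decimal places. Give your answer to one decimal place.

1.9

PR of 1.5 on Form A: 29.0 + (1.5 − 1)/(2 − 1) × (35.2 − 29.0) = 32.10
On Form B, PR 32.10 falls between score 1 (PR 6.2) and 2 (PR 34.2).
Interpolate: 1 + (32.10 − 6.2)/(34.2 − 6.2) × (2 − 1) = 1.9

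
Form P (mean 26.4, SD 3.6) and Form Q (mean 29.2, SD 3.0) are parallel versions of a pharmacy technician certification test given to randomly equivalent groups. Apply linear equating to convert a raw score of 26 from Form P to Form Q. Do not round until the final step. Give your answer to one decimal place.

28.9

Linear equating: y = (SD_Y/SD_X)(x − M_X) + M_Y
y = (3.0/3.6)(26 − 26.4) + 29.2
y = 0.833333 × -0.4 + 29.2 = -0.3333 + 29.2 = 28.9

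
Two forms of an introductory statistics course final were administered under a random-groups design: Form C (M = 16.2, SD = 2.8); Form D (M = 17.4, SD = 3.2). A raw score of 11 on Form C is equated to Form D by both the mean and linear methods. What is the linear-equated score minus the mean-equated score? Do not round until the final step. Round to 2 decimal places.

Mean-equated: 11 + (17.4 − 16.2) = 12.20
Linear-equated: (3.2/2.8)(11 − 16.2) + 17.4 = 11.457
Difference = 11.457 − 12.20 = -0.74

-0.74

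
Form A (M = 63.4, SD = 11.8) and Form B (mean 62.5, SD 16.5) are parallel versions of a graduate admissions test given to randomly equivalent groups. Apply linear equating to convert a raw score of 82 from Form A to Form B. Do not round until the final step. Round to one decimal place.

Linear equating: y = (SD_Y/SD_X)(x − M_X) + M_Y
y = (16.5/11.8)(82 − 63.4) + 62.5
y = 1.398305 × 18.6 + 62.5 = 26.0085 + 62.5 = 88.5

88.5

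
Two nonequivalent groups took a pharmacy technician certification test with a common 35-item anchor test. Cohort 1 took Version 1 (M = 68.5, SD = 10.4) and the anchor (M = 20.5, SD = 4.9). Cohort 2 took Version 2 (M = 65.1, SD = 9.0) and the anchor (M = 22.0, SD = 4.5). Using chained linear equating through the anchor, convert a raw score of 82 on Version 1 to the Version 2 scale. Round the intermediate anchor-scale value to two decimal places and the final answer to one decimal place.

Version 1 → anchor (Cohort 1): v = (4.9/10.4)(82 − 68.5) + 20.5 = 26.86
anchor → Version 2 (Cohort 2): y = (9.0/4.5)(26.86 − 22.0) + 65.1 = 74.8

74.8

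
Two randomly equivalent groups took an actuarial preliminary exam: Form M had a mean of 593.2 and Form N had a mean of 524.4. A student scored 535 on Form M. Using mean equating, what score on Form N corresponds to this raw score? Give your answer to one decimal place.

Mean equating: y = x + (M_Y − M_X) = 535 + (524.4 − 593.2) = 466.2

466.2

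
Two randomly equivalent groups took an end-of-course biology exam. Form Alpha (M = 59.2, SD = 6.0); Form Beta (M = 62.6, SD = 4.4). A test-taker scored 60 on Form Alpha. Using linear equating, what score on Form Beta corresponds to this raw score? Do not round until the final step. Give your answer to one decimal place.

63.2

Linear equating: y = (SD_Y/SD_X)(x − M_X) + M_Y
y = (4.4/6.0)(60 − 59.2) + 62.6
y = 0.733333 × 0.8 + 62.6 = 0.5867 + 62.6 = 63.2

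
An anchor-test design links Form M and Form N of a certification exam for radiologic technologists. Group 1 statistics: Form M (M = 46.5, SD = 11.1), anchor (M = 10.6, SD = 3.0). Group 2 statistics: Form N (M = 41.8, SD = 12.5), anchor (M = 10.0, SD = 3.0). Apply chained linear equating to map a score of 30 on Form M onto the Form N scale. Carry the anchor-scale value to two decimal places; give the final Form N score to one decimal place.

Form M → anchor (Group 1): v = (3.0/11.1)(30 − 46.5) + 10.6 = 6.14
anchor → Form N (Group 2): y = (12.5/3.0)(6.14 − 10.0) + 41.8 = 25.7

25.7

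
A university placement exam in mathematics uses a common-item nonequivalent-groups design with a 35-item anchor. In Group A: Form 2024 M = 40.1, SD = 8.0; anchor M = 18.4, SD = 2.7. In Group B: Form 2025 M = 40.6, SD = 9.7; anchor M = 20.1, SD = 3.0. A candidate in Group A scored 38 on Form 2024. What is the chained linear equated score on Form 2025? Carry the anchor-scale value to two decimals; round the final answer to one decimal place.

32.8

Form 2024 → anchor (Group A): v = (2.7/8.0)(38 − 40.1) + 18.4 = 17.69
anchor → Form 2025 (Group B): y = (9.7/3.0)(17.69 − 20.1) + 40.6 = 32.8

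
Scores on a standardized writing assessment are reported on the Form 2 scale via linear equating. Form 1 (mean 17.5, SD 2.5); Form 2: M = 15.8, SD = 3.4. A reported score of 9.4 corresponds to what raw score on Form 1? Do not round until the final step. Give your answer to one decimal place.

12.8

Invert y = (SD_Y/SD_X)(x − M_X) + M_Y:
x = (SD_X/SD_Y)(y − M_Y) + M_X = (2.5/3.4)(9.4 − 15.8) + 17.5
x = 0.735294 × -6.400 + 17.5 = 12.8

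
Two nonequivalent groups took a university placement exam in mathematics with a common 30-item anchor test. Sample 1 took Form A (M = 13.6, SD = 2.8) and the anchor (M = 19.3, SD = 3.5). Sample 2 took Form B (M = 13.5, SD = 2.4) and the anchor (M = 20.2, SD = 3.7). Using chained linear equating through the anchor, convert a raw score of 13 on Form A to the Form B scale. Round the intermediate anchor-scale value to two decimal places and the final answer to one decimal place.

12.4

Form A → anchor (Sample 1): v = (3.5/2.8)(13 − 13.6) + 19.3 = 18.55
anchor → Form B (Sample 2): y = (2.4/3.7)(18.55 − 20.2) + 13.5 = 12.4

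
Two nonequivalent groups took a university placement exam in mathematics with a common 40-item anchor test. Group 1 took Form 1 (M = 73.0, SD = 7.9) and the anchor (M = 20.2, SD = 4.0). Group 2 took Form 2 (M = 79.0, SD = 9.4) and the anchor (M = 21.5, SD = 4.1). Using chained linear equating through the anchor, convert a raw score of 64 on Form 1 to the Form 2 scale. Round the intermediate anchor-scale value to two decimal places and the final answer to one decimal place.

Form 1 → anchor (Group 1): v = (4.0/7.9)(64 − 73.0) + 20.2 = 15.64
anchor → Form 2 (Group 2): y = (9.4/4.1)(15.64 − 21.5) + 79.0 = 65.6

65.6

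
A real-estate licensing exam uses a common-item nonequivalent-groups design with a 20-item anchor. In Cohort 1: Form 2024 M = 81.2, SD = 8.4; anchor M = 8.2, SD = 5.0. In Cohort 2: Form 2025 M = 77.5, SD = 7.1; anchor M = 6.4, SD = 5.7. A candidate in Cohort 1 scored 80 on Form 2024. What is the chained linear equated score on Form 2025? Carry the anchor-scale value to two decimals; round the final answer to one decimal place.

78.9

Form 2024 → anchor (Cohort 1): v = (5.0/8.4)(80 − 81.2) + 8.2 = 7.49
anchor → Form 2025 (Cohort 2): y = (7.1/5.7)(7.49 − 6.4) + 77.5 = 78.9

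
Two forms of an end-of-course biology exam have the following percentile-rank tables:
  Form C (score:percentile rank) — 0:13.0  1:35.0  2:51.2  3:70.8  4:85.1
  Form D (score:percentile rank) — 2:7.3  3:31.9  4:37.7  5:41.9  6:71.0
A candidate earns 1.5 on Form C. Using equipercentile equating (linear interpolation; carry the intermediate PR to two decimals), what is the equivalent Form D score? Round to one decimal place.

5.0

PR of 1.5 on Form C: 35.0 + (1.5 − 1)/(2 − 1) × (51.2 − 35.0) = 43.10
On Form D, PR 43.10 falls between score 5 (PR 41.9) and 6 (PR 71.0).
Interpolate: 5 + (43.10 − 41.9)/(71.0 − 41.9) × (6 − 5) = 5.0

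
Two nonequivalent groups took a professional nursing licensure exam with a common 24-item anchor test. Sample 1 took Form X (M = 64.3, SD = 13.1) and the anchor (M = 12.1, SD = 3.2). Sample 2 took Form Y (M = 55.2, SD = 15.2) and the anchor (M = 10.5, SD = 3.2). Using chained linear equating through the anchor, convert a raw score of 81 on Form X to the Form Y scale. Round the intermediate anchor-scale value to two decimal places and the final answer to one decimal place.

82.2

Form X → anchor (Sample 1): v = (3.2/13.1)(81 − 64.3) + 12.1 = 16.18
anchor → Form Y (Sample 2): y = (15.2/3.2)(16.18 − 10.5) + 55.2 = 82.2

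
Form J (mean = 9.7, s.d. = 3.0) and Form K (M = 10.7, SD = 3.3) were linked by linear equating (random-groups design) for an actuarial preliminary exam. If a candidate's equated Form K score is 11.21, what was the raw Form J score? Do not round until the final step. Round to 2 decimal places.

Invert y = (SD_Y/SD_X)(x − M_X) + M_Y:
x = (SD_X/SD_Y)(y − M_Y) + M_X = (3.0/3.3)(11.21 − 10.7) + 9.7
x = 0.909091 × 0.510 + 9.7 = 10.16

10.16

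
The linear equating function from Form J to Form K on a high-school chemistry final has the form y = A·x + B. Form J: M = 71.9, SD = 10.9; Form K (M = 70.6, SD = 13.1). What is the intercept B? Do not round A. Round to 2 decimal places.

-15.81

A = SD_Y / SD_X = 13.1 / 10.9 = 1.201835
B = M_Y − A·M_X = 70.6 − 1.201835 × 71.9 = -15.81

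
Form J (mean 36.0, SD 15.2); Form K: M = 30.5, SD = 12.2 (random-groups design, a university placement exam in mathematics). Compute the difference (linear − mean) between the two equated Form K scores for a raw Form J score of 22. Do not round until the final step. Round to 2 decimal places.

Mean-equated: 22 + (30.5 − 36.0) = 16.50
Linear-equated: (12.2/15.2)(22 − 36.0) + 30.5 = 19.263
Difference = 19.263 − 16.50 = 2.76

2.76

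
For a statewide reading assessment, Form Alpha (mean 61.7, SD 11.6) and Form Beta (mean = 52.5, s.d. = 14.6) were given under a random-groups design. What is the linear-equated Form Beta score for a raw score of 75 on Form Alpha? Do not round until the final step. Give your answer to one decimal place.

Linear equating: y = (SD_Y/SD_X)(x − M_X) + M_Y
y = (14.6/11.6)(75 − 61.7) + 52.5
y = 1.258621 × 13.3 + 52.5 = 16.7397 + 52.5 = 69.2

69.2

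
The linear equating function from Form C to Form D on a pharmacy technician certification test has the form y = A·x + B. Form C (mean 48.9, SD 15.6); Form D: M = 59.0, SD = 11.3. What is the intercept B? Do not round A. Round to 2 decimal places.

23.58

A = SD_Y / SD_X = 11.3 / 15.6 = 0.724359
B = M_Y − A·M_X = 59.0 − 0.724359 × 48.9 = 23.58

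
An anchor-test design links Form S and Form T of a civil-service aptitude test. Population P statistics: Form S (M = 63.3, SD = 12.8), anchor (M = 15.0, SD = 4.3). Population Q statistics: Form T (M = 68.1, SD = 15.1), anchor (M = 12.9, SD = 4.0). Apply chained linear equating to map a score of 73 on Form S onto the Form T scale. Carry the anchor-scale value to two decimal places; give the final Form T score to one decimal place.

Form S → anchor (Population P): v = (4.3/12.8)(73 − 63.3) + 15.0 = 18.26
anchor → Form T (Population Q): y = (15.1/4.0)(18.26 − 12.9) + 68.1 = 88.3

88.3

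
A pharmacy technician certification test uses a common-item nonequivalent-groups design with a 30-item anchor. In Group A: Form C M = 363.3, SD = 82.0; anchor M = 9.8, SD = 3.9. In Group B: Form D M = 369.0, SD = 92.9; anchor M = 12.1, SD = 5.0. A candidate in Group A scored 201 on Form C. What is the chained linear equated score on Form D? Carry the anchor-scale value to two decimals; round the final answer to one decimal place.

182.8

Form C → anchor (Group A): v = (3.9/82.0)(201 − 363.3) + 9.8 = 2.08
anchor → Form D (Group B): y = (92.9/5.0)(2.08 − 12.1) + 369.0 = 182.8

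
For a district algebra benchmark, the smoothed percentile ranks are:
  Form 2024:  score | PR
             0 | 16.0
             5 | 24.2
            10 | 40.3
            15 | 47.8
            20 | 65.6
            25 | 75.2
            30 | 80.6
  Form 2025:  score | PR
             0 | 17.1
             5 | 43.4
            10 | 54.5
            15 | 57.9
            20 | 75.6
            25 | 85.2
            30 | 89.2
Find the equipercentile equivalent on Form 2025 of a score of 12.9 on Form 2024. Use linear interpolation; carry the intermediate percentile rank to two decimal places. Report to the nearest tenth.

5.6

PR of 12.9 on Form 2024: 40.3 + (12.9 − 10)/(15 − 10) × (47.8 − 40.3) = 44.65
On Form 2025, PR 44.65 falls between score 5 (PR 43.4) and 10 (PR 54.5).
Interpolate: 5 + (44.65 − 43.4)/(54.5 − 43.4) × (10 − 5) = 5.6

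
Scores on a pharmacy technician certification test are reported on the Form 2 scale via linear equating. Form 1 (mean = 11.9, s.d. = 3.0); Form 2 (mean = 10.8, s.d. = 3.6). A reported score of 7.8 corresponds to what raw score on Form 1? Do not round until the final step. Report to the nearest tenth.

9.4

Invert y = (SD_Y/SD_X)(x − M_X) + M_Y:
x = (SD_X/SD_Y)(y − M_Y) + M_X = (3.0/3.6)(7.8 − 10.8) + 11.9
x = 0.833333 × -3.000 + 11.9 = 9.4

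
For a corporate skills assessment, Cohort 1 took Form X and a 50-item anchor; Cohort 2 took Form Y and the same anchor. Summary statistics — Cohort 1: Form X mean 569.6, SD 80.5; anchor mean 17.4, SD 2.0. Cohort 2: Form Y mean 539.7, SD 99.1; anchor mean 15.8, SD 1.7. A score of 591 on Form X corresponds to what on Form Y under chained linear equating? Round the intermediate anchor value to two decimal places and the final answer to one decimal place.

Form X → anchor (Cohort 1): v = (2.0/80.5)(591 − 569.6) + 17.4 = 17.93
anchor → Form Y (Cohort 2): y = (99.1/1.7)(17.93 − 15.8) + 539.7 = 663.9

663.9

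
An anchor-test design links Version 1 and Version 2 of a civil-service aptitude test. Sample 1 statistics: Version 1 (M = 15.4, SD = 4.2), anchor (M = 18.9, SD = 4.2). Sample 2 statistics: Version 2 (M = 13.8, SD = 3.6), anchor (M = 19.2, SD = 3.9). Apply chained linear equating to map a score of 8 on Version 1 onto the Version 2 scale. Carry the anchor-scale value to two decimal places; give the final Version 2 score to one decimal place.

6.7

Version 1 → anchor (Sample 1): v = (4.2/4.2)(8 − 15.4) + 18.9 = 11.50
anchor → Version 2 (Sample 2): y = (3.6/3.9)(11.50 − 19.2) + 13.8 = 6.7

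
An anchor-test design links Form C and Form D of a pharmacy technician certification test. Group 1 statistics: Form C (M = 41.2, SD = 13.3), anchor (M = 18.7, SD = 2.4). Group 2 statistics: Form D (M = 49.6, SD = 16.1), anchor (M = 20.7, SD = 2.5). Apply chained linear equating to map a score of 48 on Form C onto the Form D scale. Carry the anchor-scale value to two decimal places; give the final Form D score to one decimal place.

44.6

Form C → anchor (Group 1): v = (2.4/13.3)(48 − 41.2) + 18.7 = 19.93
anchor → Form D (Group 2): y = (16.1/2.5)(19.93 − 20.7) + 49.6 = 44.6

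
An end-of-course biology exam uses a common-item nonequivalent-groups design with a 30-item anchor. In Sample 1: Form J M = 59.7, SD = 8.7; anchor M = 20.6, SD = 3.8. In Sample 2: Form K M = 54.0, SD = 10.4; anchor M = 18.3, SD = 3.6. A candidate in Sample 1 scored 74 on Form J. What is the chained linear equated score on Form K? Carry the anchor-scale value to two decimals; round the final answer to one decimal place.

Form J → anchor (Sample 1): v = (3.8/8.7)(74 − 59.7) + 20.6 = 26.85
anchor → Form K (Sample 2): y = (10.4/3.6)(26.85 − 18.3) + 54.0 = 78.7

78.7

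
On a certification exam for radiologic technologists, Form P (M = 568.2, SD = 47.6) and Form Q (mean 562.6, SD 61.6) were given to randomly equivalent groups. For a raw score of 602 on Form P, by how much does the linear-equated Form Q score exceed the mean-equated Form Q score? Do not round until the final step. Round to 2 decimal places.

9.94

Mean-equated: 602 + (562.6 − 568.2) = 596.40
Linear-equated: (61.6/47.6)(602 − 568.2) + 562.6 = 606.341
Difference = 606.341 − 596.40 = 9.94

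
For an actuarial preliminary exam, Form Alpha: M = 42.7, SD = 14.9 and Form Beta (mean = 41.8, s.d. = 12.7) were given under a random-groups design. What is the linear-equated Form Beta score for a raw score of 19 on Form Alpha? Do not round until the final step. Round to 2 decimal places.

Linear equating: y = (SD_Y/SD_X)(x − M_X) + M_Y
y = (12.7/14.9)(19 − 42.7) + 41.8
y = 0.852349 × -23.7 + 41.8 = -20.2007 + 41.8 = 21.60

21.60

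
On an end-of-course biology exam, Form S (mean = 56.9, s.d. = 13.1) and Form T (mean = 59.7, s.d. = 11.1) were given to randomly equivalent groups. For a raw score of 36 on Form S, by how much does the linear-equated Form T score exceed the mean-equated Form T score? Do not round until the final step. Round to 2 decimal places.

3.19

Mean-equated: 36 + (59.7 − 56.9) = 38.80
Linear-equated: (11.1/13.1)(36 − 56.9) + 59.7 = 41.991
Difference = 41.991 − 38.80 = 3.19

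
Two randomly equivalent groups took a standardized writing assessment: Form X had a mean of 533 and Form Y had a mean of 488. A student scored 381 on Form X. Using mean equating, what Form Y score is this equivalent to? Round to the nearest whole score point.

336

Mean equating: y = x + (M_Y − M_X) = 381 + (488 − 533) = 336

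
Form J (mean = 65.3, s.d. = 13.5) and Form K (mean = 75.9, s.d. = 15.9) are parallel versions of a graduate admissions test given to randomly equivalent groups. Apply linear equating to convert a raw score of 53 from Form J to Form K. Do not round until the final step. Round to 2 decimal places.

61.41

Linear equating: y = (SD_Y/SD_X)(x − M_X) + M_Y
y = (15.9/13.5)(53 − 65.3) + 75.9
y = 1.177778 × -12.3 + 75.9 = -14.4867 + 75.9 = 61.41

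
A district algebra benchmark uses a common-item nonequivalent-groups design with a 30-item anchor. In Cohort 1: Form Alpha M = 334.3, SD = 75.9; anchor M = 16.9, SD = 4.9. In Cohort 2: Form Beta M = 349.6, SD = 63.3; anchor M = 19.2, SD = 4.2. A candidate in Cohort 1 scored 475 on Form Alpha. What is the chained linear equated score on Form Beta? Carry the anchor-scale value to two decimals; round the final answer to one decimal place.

451.8

Form Alpha → anchor (Cohort 1): v = (4.9/75.9)(475 − 334.3) + 16.9 = 25.98
anchor → Form Beta (Cohort 2): y = (63.3/4.2)(25.98 − 19.2) + 349.6 = 451.8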